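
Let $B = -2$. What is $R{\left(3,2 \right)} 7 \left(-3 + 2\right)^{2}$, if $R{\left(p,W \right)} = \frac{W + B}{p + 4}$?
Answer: $0$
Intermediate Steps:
$R{\left(p,W \right)} = \frac{-2 + W}{4 + p}$ ($R{\left(p,W \right)} = \frac{W - 2}{p + 4} = \frac{-2 + W}{4 + p}$)
$R{\left(3,2 \right)} 7 \left(-3 + 2\right)^{2} = \frac{-2 + 2}{4 + 3} \cdot 7 \left(-3 + 2\right)^{2} = \frac{1}{7} \cdot 0 \cdot 7 \left(-1\right)^{2} = \frac{1}{7} \cdot 0 \cdot 7 \cdot 1 = 0 \cdot 7 \cdot 1 = 0 \cdot 1 = 0$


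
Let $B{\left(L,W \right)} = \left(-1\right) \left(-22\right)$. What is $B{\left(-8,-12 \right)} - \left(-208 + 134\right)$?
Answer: $96$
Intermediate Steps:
$B{\left(L,W \right)} = 22$
$B{\left(-8,-12 \right)} - \left(-208 + 134\right) = 22 - \left(-208 + 134\right) = 22 - -74 = 22 + 74 = 96$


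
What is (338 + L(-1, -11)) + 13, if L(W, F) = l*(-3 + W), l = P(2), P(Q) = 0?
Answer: 351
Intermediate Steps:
l = 0
L(W, F) = 0 (L(W, F) = 0*(-3 + W) = 0)
(338 + L(-1, -11)) + 13 = (338 + 0) + 13 = 338 + 13 = 351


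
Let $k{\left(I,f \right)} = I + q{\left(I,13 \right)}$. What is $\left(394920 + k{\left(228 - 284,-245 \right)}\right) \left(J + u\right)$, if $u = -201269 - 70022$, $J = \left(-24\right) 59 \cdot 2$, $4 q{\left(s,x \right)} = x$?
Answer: $- \frac{432968780687}{4} \approx -1.0824 \cdot 10^{11}$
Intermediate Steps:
$q{\left(s,x \right)} = \frac{x}{4}$
$J = -2832$ ($J = \left(-1416\right) 2 = -2832$)
$k{\left(I,f \right)} = \frac{13}{4} + I$ ($k{\left(I,f \right)} = I + \frac{1}{4} \cdot 13 = I + \frac{13}{4} = \frac{13}{4} + I$)
$u = -271291$ ($u = -201269 - 70022 = -271291$)
$\left(394920 + k{\left(228 - 284,-245 \right)}\right) \left(J + u\right) = \left(394920 + \left(\frac{13}{4} + \left(228 - 284\right)\right)\right) \left(-2832 - 271291\right) = \left(394920 + \left(\frac{13}{4} - 56\right)\right) \left(-274123\right) = \left(394920 - \frac{211}{4}\right) \left(-274123\right) = \frac{1579469}{4} \left(-274123\right) = - \frac{432968780687}{4}$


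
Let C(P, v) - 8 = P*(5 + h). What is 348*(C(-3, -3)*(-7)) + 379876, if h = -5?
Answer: 360388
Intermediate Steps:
C(P, v) = 8 (C(P, v) = 8 + P*(5 - 5) = 8 + P*0 = 8 + 0 = 8)
348*(C(-3, -3)*(-7)) + 379876 = 348*(8*(-7)) + 379876 = 348*(-56) + 379876 = -19488 + 379876 = 360388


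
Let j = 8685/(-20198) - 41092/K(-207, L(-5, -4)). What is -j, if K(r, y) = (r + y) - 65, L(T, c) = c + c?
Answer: -51721526/353465 ≈ -146.33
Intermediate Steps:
L(T, c) = 2*c
K(r, y) = -65 + r + y
j = 51721526/353465 (j = 8685/(-20198) - 41092/(-65 - 207 + 2*(-4)) = 8685*(-1/20198) - 41092/(-65 - 207 - 8) = -8685/20198 - 41092/(-280) = -8685/20198 - 41092*(-1/280) = -8685/20198 + 10273/70 = 51721526/353465 ≈ 146.33)
-j = -1*51721526/353465 = -51721526/353465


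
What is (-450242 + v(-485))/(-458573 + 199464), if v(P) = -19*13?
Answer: 450489/259109 ≈ 1.7386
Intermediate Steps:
v(P) = -247
(-450242 + v(-485))/(-458573 + 199464) = (-450242 - 247)/(-458573 + 199464) = -450489/(-259109) = -450489*(-1/259109) = 450489/259109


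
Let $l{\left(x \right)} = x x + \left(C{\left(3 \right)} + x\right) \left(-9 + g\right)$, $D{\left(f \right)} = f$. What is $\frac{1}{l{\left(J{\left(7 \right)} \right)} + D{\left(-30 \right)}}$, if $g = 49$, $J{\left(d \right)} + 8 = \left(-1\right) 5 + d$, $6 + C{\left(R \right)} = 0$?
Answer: $- \frac{1}{474} \approx -0.0021097$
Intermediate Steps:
$C{\left(R \right)} = -6$ ($C{\left(R \right)} = -6 + 0 = -6$)
$J{\left(d \right)} = -13 + d$ ($J{\left(d \right)} = -8 + \left(\left(-1\right) 5 + d\right) = -8 + \left(-5 + d\right) = -13 + d$)
$l{\left(x \right)} = -240 + x^{2} + 40 x$ ($l{\left(x \right)} = x x + \left(-6 + x\right) \left(-9 + 49\right) = x^{2} + \left(-6 + x\right) 40 = x^{2} + \left(-240 + 40 x\right) = -240 + x^{2} + 40 x$)
$\frac{1}{l{\left(J{\left(7 \right)} \right)} + D{\left(-30 \right)}} = \frac{1}{\left(-240 + \left(-13 + 7\right)^{2} + 40 \left(-13 + 7\right)\right) - 30} = \frac{1}{\left(-240 + \left(-6\right)^{2} + 40 \left(-6\right)\right) - 30} = \frac{1}{\left(-240 + 36 - 240\right) - 30} = \frac{1}{-444 - 30} = \frac{1}{-474} = - \frac{1}{474}$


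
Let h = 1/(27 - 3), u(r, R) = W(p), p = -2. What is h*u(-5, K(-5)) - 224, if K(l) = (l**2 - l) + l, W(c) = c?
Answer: -2689/12 ≈ -224.08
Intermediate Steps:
K(l) = l**2
u(r, R) = -2
h = 1/24 ≈ 0.041667
h*u(-5, K(-5)) - 224 = (1/24)*(-2) - 224 = -1/12 - 224 = -2689/12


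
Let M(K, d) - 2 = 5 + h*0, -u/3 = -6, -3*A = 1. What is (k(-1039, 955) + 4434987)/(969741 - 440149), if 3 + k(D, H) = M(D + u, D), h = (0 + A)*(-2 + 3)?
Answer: 4434991/529592 ≈ 8.3744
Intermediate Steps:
A = -⅓ (A = -⅓*1 = -⅓ ≈ -0.33333)
u = 18 (u = -3*(-6) = 18)
h = -⅓ (h = (0 - ⅓)*(-2 + 3) = -⅓*1 = -⅓ ≈ -0.33333)
M(K, d) = 7 (M(K, d) = 2 + (5 - ⅓*0) = 2 + (5 + 0) = 2 + 5 = 7)
k(D, H) = 4 (k(D, H) = -3 + 7 = 4)
(k(-1039, 955) + 4434987)/(969741 - 440149) = (4 + 4434987)/(969741 - 440149) = 4434991/529592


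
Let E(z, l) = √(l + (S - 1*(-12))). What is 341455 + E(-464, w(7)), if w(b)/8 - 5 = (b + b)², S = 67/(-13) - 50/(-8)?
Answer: 341455 + √1095861/26 ≈ 3.4150e+5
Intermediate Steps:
S = 57/52 (S = 67*(-1/13) - 50*(-⅛) = -67/13 + 25/4 = 57/52 ≈ 1.0962)
w(b) = 40 + 32*b² (w(b) = 40 + 8*(b + b)² = 40 + 8*(2*b)² = 40 + 8*(4*b²) = 40 + 32*b²)
E(z, l) = √(681/52 + l) (E(z, l) = √(l + (57/52 - 1*(-12))) = √(l + (57/52 + 12)) = √(l + 681/52) = √(681/52 + l))
341455 + E(-464, w(7)) = 341455 + √(8853 + 676*(40 + 32*7²))/26 = 341455 + √(8853 + 676*(40 + 32*49))/26 = 341455 + √(8853 + 676*(40 + 1568))/26 = 341455 + √(8853 + 676*1608)/26 = 341455 + √(8853 + 1087008)/26 = 341455 + √1095861/26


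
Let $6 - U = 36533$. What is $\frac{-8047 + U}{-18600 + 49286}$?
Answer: $- \frac{22287}{15343} \approx -1.4526$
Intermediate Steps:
$U = -36527$ ($U = 6 - 36533 = -36527$)
$\frac{-8047 + U}{-18600 + 49286} = \frac{-8047 - 36527}{-18600 + 49286} = - \frac{44574}{30686} = \left(-44574\right) \frac{1}{30686} = - \frac{22287}{15343}$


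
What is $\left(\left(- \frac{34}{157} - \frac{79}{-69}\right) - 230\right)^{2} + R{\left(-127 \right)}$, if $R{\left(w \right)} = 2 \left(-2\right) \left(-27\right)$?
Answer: $\frac{6170680250101}{117353889} \approx 52582.0$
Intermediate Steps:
$R{\left(w \right)} = 108$ ($R{\left(w \right)} = \left(-4\right) \left(-27\right) = 108$)
$\left(\left(- \frac{34}{157} - \frac{79}{-69}\right) - 230\right)^{2} + R{\left(-127 \right)} = \left(\left(- \frac{34}{157} - \frac{79}{-69}\right) - 230\right)^{2} + 108 = \left(\left(\left(-34\right) \frac{1}{157} - - \frac{79}{69}\right) - 230\right)^{2} + 108 = \left(\left(- \frac{34}{157} + \frac{79}{69}\right) - 230\right)^{2} + 108 = \left(\frac{10057}{10833} - 230\right)^{2} + 108 = \left(- \frac{2481533}{10833}\right)^{2} + 108 = \frac{6158006030089}{117353889} + 108 = \frac{6170680250101}{117353889}$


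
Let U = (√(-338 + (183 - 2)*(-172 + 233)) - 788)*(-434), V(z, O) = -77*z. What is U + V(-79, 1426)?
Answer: 348075 - 434*√10703 ≈ 3.0318e+5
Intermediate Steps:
U = 341992 - 434*√10703 (U = (√(-338 + 181*61) - 788)*(-434) = (√(-338 + 11041) - 788)*(-434) = (√10703 - 788)*(-434) = (-788 + √10703)*(-434) = 341992 - 434*√10703 ≈ 2.9709e+5)
U + V(-79, 1426) = (341992 - 434*√10703) - 77*(-79) = (341992 - 434*√10703) + 6083 = 348075 - 434*√10703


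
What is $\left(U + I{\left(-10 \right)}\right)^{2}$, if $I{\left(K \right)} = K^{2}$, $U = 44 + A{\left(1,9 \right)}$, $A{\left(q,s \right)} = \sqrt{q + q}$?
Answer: $\left(144 + \sqrt{2}\right)^{2} \approx 21145.0$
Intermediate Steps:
$A{\left(q,s \right)} = \sqrt{2} \sqrt{q}$ ($A{\left(q,s \right)} = \sqrt{2 q} = \sqrt{2} \sqrt{q}$)
$U = 44 + \sqrt{2}$ ($U = 44 + \sqrt{2} \sqrt{1} = 44 + \sqrt{2} \cdot 1 = 44 + \sqrt{2} \approx 45.414$)
$\left(U + I{\left(-10 \right)}\right)^{2} = \left(\left(44 + \sqrt{2}\right) + \left(-10\right)^{2}\right)^{2} = \left(\left(44 + \sqrt{2}\right) + 100\right)^{2} = \left(144 + \sqrt{2}\right)^{2}$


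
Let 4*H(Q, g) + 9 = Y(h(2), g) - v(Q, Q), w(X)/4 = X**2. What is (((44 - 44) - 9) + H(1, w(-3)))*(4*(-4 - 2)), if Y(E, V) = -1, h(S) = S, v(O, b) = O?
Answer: 282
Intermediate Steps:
w(X) = 4*X**2
H(Q, g) = -5/2 - Q/4 (H(Q, g) = -9/4 + (-1 - Q)/4 = -9/4 + (-1/4 - Q/4) = -5/2 - Q/4)
(((44 - 44) - 9) + H(1, w(-3)))*(4*(-4 - 2)) = (((44 - 44) - 9) + (-5/2 - 1/4*1))*(4*(-4 - 2)) = ((0 - 9) + (-5/2 - 1/4))*(4*(-6)) = (-9 - 11/4)*(-24) = -47/4*(-24) = 282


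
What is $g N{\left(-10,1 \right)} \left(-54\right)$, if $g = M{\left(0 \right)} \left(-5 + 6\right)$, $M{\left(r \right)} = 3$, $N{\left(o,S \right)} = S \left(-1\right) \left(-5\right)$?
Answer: $-810$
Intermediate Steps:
$N{\left(o,S \right)} = 5 S$ ($N{\left(o,S \right)} = - S \left(-5\right) = 5 S$)
$g = 3$ ($g = 3 \left(-5 + 6\right) = 3 \cdot 1 = 3$)
$g N{\left(-10,1 \right)} \left(-54\right) = 3 \cdot 5 \cdot 1 \left(-54\right) = 3 \cdot 5 \left(-54\right) = 15 \left(-54\right) = -810$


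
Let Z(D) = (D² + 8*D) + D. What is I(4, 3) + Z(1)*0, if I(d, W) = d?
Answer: 4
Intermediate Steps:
Z(D) = D² + 9*D
I(4, 3) + Z(1)*0 = 4 + (1*(9 + 1))*0 = 4 + (1*10)*0 = 4 + 10*0 = 4 + 0 = 4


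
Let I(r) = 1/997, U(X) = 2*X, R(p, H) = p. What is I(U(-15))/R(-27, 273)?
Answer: -1/26919 ≈ -3.7148e-5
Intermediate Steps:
I(r) = 1/997
I(U(-15))/R(-27, 273) = (1/997)/(-27) = (1/997)*(-1/27) = -1/26919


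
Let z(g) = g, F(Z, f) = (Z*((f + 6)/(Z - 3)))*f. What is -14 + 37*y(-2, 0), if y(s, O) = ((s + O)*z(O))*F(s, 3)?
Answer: -14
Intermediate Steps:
F(Z, f) = Z*f*(6 + f)/(-3 + Z) (F(Z, f) = (Z*((6 + f)/(-3 + Z)))*f = (Z*(6 + f)/(-3 + Z))*f = Z*f*(6 + f)/(-3 + Z))
y(s, O) = 27*O*s*(O + s)/(-3 + s) (y(s, O) = ((s + O)*O)*(s*3*(6 + 3)/(-3 + s)) = ((O + s)*O)*(s*3*9/(-3 + s)) = (O*(O + s))*(27*s/(-3 + s)) = 27*O*s*(O + s)/(-3 + s))
-14 + 37*y(-2, 0) = -14 + 37*(27*0*(-2)*(0 - 2)/(-3 - 2)) = -14 + 37*(27*0*(-2)*(-2)/(-5)) = -14 + 37*(27*0*(-2)*(-1/5)*(-2)) = -14 + 37*0 = -14 + 0 = -14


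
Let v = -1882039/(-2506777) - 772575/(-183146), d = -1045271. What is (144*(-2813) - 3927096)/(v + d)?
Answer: 1988925103513058256/479888094975634313 ≈ 4.1446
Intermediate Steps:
v = 2281361155469/459106180442 (v = -1882039*(-1/2506777) - 772575*(-1/183146) = 1882039/2506777 + 772575/183146 = 2281361155469/459106180442 ≈ 4.9691)
(144*(-2813) - 3927096)/(v + d) = (144*(-2813) - 3927096)/(2281361155469/459106180442 - 1045271) = (-405072 - 3927096)/(-479888094975634313/459106180442) = -4332168*(-459106180442/479888094975634313) = 1988925103513058256/479888094975634313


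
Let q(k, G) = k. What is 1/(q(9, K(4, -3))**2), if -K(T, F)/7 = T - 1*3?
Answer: 1/81 ≈ 0.012346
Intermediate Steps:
K(T, F) = 21 - 7*T (K(T, F) = -7*(T - 1*3) = -7*(T - 3) = -7*(-3 + T) = 21 - 7*T)
1/(q(9, K(4, -3))**2) = 1/(9**2) = 1/81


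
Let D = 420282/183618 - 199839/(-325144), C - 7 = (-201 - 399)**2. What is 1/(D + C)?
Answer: 3316793944/1194078667742503 ≈ 2.7777e-6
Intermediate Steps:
C = 360007 (C = 7 + (-201 - 399)**2 = 7 + (-600)**2 = 7 + 360000 = 360007)
D = 9630344895/3316793944 (D = 420282*(1/183618) - 199839*(-1/325144) = 23349/10201 + 199839/325144 = 9630344895/3316793944 ≈ 2.9035)
1/(D + C) = 1/(9630344895/3316793944 + 360007) = 1/(1194078667742503/3316793944) = 3316793944/1194078667742503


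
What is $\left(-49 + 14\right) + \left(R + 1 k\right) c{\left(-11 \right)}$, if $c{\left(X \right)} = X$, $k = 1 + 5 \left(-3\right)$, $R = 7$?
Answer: $42$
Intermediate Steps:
$k = -14$ ($k = 1 - 15 = -14$)
$\left(-49 + 14\right) + \left(R + 1 k\right) c{\left(-11 \right)} = \left(-49 + 14\right) + \left(7 + 1 \left(-14\right)\right) \left(-11\right) = -35 + \left(7 - 14\right) \left(-11\right) = -35 - -77 = -35 + 77 = 42$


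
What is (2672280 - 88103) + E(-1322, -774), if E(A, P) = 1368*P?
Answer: 1525345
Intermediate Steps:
(2672280 - 88103) + E(-1322, -774) = (2672280 - 88103) + 1368*(-774) = 2584177 - 1058832 = 1525345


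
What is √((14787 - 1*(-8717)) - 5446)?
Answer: √18058 ≈ 134.38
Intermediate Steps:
√((14787 - 1*(-8717)) - 5446) = √((14787 + 8717) - 5446) = √(23504 - 5446) = √18058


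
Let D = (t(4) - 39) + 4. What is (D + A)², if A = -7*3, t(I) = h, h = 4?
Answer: 2704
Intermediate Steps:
t(I) = 4
A = -21
D = -31 (D = (4 - 39) + 4 = -35 + 4 = -31)
(D + A)² = (-31 - 21)² = (-52)² = 2704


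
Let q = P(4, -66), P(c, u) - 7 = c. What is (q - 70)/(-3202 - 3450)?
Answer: 59/6652 ≈ 0.0088695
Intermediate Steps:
P(c, u) = 7 + c
q = 11 (q = 7 + 4 = 11)
(q - 70)/(-3202 - 3450) = (11 - 70)/(-3202 - 3450) = -59/(-6652) = -59*(-1/6652) = 59/6652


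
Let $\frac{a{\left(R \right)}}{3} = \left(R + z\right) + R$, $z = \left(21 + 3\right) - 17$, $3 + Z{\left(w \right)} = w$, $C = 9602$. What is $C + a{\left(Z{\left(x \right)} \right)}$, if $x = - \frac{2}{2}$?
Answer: $9599$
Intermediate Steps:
$x = -1$ ($x = \left(-2\right) \frac{1}{2} = -1$)
$Z{\left(w \right)} = -3 + w$
$z = 7$ ($z = 24 - 17 = 7$)
$a{\left(R \right)} = 21 + 6 R$ ($a{\left(R \right)} = 3 \left(\left(R + 7\right) + R\right) = 3 \left(\left(7 + R\right) + R\right) = 3 \left(7 + 2 R\right) = 21 + 6 R$)
$C + a{\left(Z{\left(x \right)} \right)} = 9602 + \left(21 + 6 \left(-3 - 1\right)\right) = 9602 + \left(21 + 6 \left(-4\right)\right) = 9602 + \left(21 - 24\right) = 9602 - 3 = 9599$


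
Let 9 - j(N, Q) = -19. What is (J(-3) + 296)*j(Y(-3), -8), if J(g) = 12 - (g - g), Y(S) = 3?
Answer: 8624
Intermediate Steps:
j(N, Q) = 28 (j(N, Q) = 9 - 1*(-19) = 9 + 19 = 28)
J(g) = 12 (J(g) = 12 - 1*0 = 12 + 0 = 12)
(J(-3) + 296)*j(Y(-3), -8) = (12 + 296)*28 = 308*28 = 8624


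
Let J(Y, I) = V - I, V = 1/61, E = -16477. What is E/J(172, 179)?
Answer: 1005097/10918 ≈ 92.059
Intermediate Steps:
V = 1/61 ≈ 0.016393
J(Y, I) = 1/61 - I
E/J(172, 179) = -16477/(1/61 - 1*179) = -16477/(1/61 - 179) = -16477/(-10918/61) = -16477*(-61/10918) = 1005097/10918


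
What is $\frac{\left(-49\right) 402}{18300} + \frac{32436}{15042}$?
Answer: $\frac{8257819}{7646350} \approx 1.08$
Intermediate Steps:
$\frac{\left(-49\right) 402}{18300} + \frac{32436}{15042} = \left(-19698\right) \frac{1}{18300} + 32436 \cdot \frac{1}{15042} = - \frac{3283}{3050} + \frac{5406}{2507} = \frac{8257819}{7646350}$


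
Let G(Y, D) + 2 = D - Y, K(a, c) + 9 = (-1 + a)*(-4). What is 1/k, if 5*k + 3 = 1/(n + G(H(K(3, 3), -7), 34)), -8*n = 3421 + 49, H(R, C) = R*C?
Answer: -10415/6253 ≈ -1.6656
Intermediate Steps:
K(a, c) = -5 - 4*a (K(a, c) = -9 + (-1 + a)*(-4) = -9 + (4 - 4*a) = -5 - 4*a)
H(R, C) = C*R
n = -1735/4 (n = -(3421 + 49)/8 = -1/8*3470 = -1735/4 ≈ -433.75)
G(Y, D) = -2 + D - Y (G(Y, D) = -2 + (D - Y) = -2 + D - Y)
k = -6253/10415 (k = -3/5 + 1/(5*(-1735/4 + (-2 + 34 - (-7)*(-5 - 4*3)))) = -3/5 + 1/(5*(-1735/4 + (-2 + 34 - (-7)*(-5 - 12)))) = -3/5 + 1/(5*(-1735/4 + (-2 + 34 - (-7)*(-17)))) = -3/5 + 1/(5*(-1735/4 + (-2 + 34 - 1*119))) = -3/5 + 1/(5*(-1735/4 + (-2 + 34 - 119))) = -3/5 + 1/(5*(-1735/4 - 87)) = -3/5 + 1/(5*(-2083/4)) = -3/5 + (1/5)*(-4/2083) = -3/5 - 4/10415 = -6253/10415 ≈ -0.60038)
1/k = 1/(-6253/10415) = -10415/6253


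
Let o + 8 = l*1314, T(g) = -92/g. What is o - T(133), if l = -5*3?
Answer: -2622402/133 ≈ -19717.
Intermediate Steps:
l = -15
o = -19718 (o = -8 - 15*1314 = -8 - 19710 = -19718)
o - T(133) = -19718 - (-92)/133 = -19718 - 1*(-92/133) = -19718 + 92/133 = -2622402/133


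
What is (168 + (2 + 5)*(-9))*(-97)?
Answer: -10185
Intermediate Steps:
(168 + (2 + 5)*(-9))*(-97) = (168 + 7*(-9))*(-97) = (168 - 63)*(-97) = 105*(-97) = -10185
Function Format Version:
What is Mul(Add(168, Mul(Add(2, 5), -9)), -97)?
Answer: -10185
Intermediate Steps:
Mul(Add(168, Mul(Add(2, 5), -9)), -97) = Mul(Add(168, Mul(7, -9)), -97) = Mul(Add(168, -63), -97) = Mul(105, -97) = -10185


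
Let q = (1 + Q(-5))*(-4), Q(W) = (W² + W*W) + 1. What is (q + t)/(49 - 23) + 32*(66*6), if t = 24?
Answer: 164644/13 ≈ 12665.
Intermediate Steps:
Q(W) = 1 + 2*W² (Q(W) = (W² + W²) + 1 = 2*W² + 1 = 1 + 2*W²)
q = -208 (q = (1 + (1 + 2*(-5)²))*(-4) = (1 + (1 + 2*25))*(-4) = (1 + (1 + 50))*(-4) = (1 + 51)*(-4) = 52*(-4) = -208)
(q + t)/(49 - 23) + 32*(66*6) = (-208 + 24)/(49 - 23) + 32*(66*6) = -184/26 + 32*396 = -184*1/26 + 12672 = -92/13 + 12672 = 164644/13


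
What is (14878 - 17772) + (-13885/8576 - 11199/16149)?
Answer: -133707132715/46164608 ≈ -2896.3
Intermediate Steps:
(14878 - 17772) + (-13885/8576 - 11199/16149) = -2894 + (-13885*1/8576 - 11199*1/16149) = -2894 + (-13885/8576 - 3733/5383) = -2894 - 106757163/46164608 = -133707132715/46164608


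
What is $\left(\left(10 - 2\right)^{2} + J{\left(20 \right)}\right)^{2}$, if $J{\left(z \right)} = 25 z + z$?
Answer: $341056$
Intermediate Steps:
$J{\left(z \right)} = 26 z$
$\left(\left(10 - 2\right)^{2} + J{\left(20 \right)}\right)^{2} = \left(\left(10 - 2\right)^{2} + 26 \cdot 20\right)^{2} = \left(8^{2} + 520\right)^{2} = \left(64 + 520\right)^{2} = 584^{2} = 341056$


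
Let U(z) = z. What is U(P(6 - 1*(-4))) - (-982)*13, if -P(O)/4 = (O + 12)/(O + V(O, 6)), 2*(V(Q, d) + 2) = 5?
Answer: 267910/21 ≈ 12758.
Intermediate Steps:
V(Q, d) = ½ (V(Q, d) = -2 + (½)*5 = -2 + 5/2 = ½)
P(O) = -4*(12 + O)/(½ + O) (P(O) = -4*(O + 12)/(O + ½) = -4*(12 + O)/(½ + O))
U(P(6 - 1*(-4))) - (-982)*13 = 8*(-12 - (6 - 1*(-4)))/(1 + 2*(6 - 1*(-4))) - (-982)*13 = 8*(-12 - (6 + 4))/(1 + 2*(6 + 4)) - 1*(-12766) = 8*(-12 - 1*10)/(1 + 2*10) + 12766 = 8*(-12 - 10)/(1 + 20) + 12766 = 8*(-22)/21 + 12766 = 8*(1/21)*(-22) + 12766 = -176/21 + 12766 = 267910/21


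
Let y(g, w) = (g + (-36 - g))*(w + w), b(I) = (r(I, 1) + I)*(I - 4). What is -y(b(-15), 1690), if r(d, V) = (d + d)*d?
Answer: 121680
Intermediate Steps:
r(d, V) = 2*d² (r(d, V) = (2*d)*d = 2*d²)
b(I) = (-4 + I)*(I + 2*I²) (b(I) = (2*I² + I)*(I - 4) = (I + 2*I²)*(-4 + I) = (-4 + I)*(I + 2*I²))
y(g, w) = -72*w
-y(b(-15), 1690) = -(-72)*1690 = -1*(-121680) = 121680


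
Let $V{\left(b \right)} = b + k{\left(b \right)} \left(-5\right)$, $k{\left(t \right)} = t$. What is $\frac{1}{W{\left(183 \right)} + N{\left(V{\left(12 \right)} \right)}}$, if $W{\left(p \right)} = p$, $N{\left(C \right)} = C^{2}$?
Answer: $\frac{1}{2487} \approx 0.00040209$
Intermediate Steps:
$V{\left(b \right)} = - 4 b$ ($V{\left(b \right)} = b + b \left(-5\right) = b - 5 b = - 4 b$)
$\frac{1}{W{\left(183 \right)} + N{\left(V{\left(12 \right)} \right)}} = \frac{1}{183 + \left(\left(-4\right) 12\right)^{2}} = \frac{1}{183 + \left(-48\right)^{2}} = \frac{1}{183 + 2304} = \frac{1}{2487}$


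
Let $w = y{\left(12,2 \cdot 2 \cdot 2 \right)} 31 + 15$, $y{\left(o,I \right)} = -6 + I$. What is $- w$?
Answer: $-77$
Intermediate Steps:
$w = 77$ ($w = \left(-6 + 2 \cdot 2 \cdot 2\right) 31 + 15 = \left(-6 + 4 \cdot 2\right) 31 + 15 = \left(-6 + 8\right) 31 + 15 = 2 \cdot 31 + 15 = 62 + 15 = 77$)
$- w = \left(-1\right) 77 = -77$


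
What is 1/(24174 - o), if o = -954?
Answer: 1/25128 ≈ 3.9796e-5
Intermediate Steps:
1/(24174 - o) = 1/(24174 - 1*(-954)) = 1/(24174 + 954) = 1/25128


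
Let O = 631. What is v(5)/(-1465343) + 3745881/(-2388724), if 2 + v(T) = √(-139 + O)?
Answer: -5488995724735/3500299992332 - 2*√123/1465343 ≈ -1.5682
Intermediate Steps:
v(T) = -2 + 2*√123 (v(T) = -2 + √(-139 + 631) = -2 + √492 = -2 + 2*√123)
v(5)/(-1465343) + 3745881/(-2388724) = (-2 + 2*√123)/(-1465343) + 3745881/(-2388724) = (-2 + 2*√123)*(-1/1465343) + 3745881*(-1/2388724) = (2/1465343 - 2*√123/1465343) - 3745881/2388724 = -5488995724735/3500299992332 - 2*√123/1465343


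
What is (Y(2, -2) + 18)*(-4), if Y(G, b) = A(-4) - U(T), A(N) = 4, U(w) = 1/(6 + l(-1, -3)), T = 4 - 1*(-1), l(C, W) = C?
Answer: -436/5 ≈ -87.200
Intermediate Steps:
T = 5 (T = 4 + 1 = 5)
U(w) = 1/5 (U(w) = 1/(6 - 1) = 1/5)
Y(G, b) = 19/5 (Y(G, b) = 4 - 1*1/5 = 4 - 1/5 = 19/5)
(Y(2, -2) + 18)*(-4) = (19/5 + 18)*(-4) = (109/5)*(-4) = -436/5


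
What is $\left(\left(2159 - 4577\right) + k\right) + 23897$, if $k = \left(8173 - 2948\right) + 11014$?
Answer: $37718$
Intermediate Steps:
$k = 16239$ ($k = 5225 + 11014 = 16239$)
$\left(\left(2159 - 4577\right) + k\right) + 23897 = \left(\left(2159 - 4577\right) + 16239\right) + 23897 = \left(-2418 + 16239\right) + 23897 = 13821 + 23897 = 37718$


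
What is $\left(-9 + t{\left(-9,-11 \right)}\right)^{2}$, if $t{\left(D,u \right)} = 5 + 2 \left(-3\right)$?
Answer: $100$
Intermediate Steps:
$t{\left(D,u \right)} = -1$ ($t{\left(D,u \right)} = 5 - 6 = -1$)
$\left(-9 + t{\left(-9,-11 \right)}\right)^{2} = \left(-9 - 1\right)^{2} = \left(-10\right)^{2} = 100$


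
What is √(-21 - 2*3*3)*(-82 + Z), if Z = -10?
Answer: -92*I*√39 ≈ -574.54*I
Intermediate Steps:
√(-21 - 2*3*3)*(-82 + Z) = √(-21 - 2*3*3)*(-82 - 10) = √(-21 - 6*3)*(-92) = √(-21 - 18)*(-92) = √(-39)*(-92) = (I*√39)*(-92) = -92*I*√39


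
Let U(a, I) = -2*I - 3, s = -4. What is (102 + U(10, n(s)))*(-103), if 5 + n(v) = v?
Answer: -12051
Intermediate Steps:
n(v) = -5 + v
U(a, I) = -3 - 2*I
(102 + U(10, n(s)))*(-103) = (102 + (-3 - 2*(-5 - 4)))*(-103) = (102 + (-3 - 2*(-9)))*(-103) = (102 + (-3 + 18))*(-103) = (102 + 15)*(-103) = 117*(-103) = -12051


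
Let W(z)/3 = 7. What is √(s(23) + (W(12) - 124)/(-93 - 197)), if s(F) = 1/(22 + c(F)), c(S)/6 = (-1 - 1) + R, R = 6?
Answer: √4192095/3335 ≈ 0.61393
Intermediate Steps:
c(S) = 24 (c(S) = 6*((-1 - 1) + 6) = 6*(-2 + 6) = 6*4 = 24)
W(z) = 21 (W(z) = 3*7 = 21)
s(F) = 1/46 (s(F) = 1/(22 + 24) = 1/46)
√(s(23) + (W(12) - 124)/(-93 - 197)) = √(1/46 + (21 - 124)/(-93 - 197)) = √(1/46 - 103/(-290)) = √(1/46 - 103*(-1/290)) = √(1/46 + 103/290) = √(1257/3335) = √4192095/3335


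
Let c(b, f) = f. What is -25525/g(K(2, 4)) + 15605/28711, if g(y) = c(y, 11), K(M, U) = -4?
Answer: -732676620/315821 ≈ -2319.9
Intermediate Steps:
g(y) = 11
-25525/g(K(2, 4)) + 15605/28711 = -25525/11 + 15605/28711 = -732676620/315821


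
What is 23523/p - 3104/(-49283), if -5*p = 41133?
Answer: -1889581071/675719213 ≈ -2.7964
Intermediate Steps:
p = -41133/5 (p = -⅕*41133 = -41133/5 ≈ -8226.6)
23523/p - 3104/(-49283) = 23523/(-41133/5) - 3104/(-49283) = 23523*(-5/41133) - 3104*(-1/49283) = -39205/13711 + 3104/49283 = -1889581071/675719213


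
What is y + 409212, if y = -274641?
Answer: 134571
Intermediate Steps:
y + 409212 = -274641 + 409212 = 134571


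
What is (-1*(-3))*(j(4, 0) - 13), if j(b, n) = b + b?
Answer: -15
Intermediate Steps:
j(b, n) = 2*b
(-1*(-3))*(j(4, 0) - 13) = (-1*(-3))*(2*4 - 13) = 3*(8 - 13) = 3*(-5) = -15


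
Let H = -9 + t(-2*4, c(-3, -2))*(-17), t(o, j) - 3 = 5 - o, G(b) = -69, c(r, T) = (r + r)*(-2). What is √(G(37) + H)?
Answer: 5*I*√14 ≈ 18.708*I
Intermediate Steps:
c(r, T) = -4*r (c(r, T) = (2*r)*(-2) = -4*r)
t(o, j) = 8 - o (t(o, j) = 3 + (5 - o) = 8 - o)
H = -281 (H = -9 + (8 - (-2)*4)*(-17) = -9 + (8 - 1*(-8))*(-17) = -9 + (8 + 8)*(-17) = -9 + 16*(-17) = -9 - 272 = -281)
√(G(37) + H) = √(-69 - 281) = √(-350) = 5*I*√14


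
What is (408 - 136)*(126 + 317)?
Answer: 120496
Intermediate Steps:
(408 - 136)*(126 + 317) = 272*443 = 120496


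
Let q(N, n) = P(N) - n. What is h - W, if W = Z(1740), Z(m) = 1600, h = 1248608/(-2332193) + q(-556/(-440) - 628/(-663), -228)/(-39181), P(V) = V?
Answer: -10666282698281999101/6664172301333690 ≈ -1600.5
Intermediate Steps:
q(N, n) = N - n
h = -3607016148095101/6664172301333690 (h = 1248608/(-2332193) + ((-556/(-440) - 628/(-663)) - 1*(-228))/(-39181) = 1248608*(-1/2332193) + ((-556*(-1/440) - 628*(-1/663)) + 228)*(-1/39181) = -1248608/2332193 + ((139/110 + 628/663) + 228)*(-1/39181) = -1248608/2332193 + (161237/72930 + 228)*(-1/39181) = -1248608/2332193 + (16789277/72930)*(-1/39181) = -1248608/2332193 - 16789277/2857470330 = -3607016148095101/6664172301333690 ≈ -0.54125)
W = 1600
h - W = -3607016148095101/6664172301333690 - 1*1600 = -3607016148095101/6664172301333690 - 1600 = -10666282698281999101/6664172301333690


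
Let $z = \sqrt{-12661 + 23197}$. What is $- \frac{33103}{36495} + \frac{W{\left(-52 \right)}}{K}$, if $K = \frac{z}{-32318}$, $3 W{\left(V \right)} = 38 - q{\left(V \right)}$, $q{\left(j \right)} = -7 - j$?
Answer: $- \frac{33103}{36495} + \frac{113113 \sqrt{2634}}{7902} \approx 733.75$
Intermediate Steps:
$W{\left(V \right)} = 15 + \frac{V}{3}$ ($W{\left(V \right)} = \frac{38 - \left(-7 - V\right)}{3} = \frac{38 + \left(7 + V\right)}{3} = \frac{45 + V}{3} = 15 + \frac{V}{3}$)
$z = 2 \sqrt{2634}$ ($z = \sqrt{10536} = 2 \sqrt{2634} \approx 102.65$)
$K = - \frac{\sqrt{2634}}{16159}$ ($K = \frac{2 \sqrt{2634}}{-32318} = 2 \sqrt{2634} \left(- \frac{1}{32318}\right) = - \frac{\sqrt{2634}}{16159} \approx -0.0031761$)
$- \frac{33103}{36495} + \frac{W{\left(-52 \right)}}{K} = - \frac{33103}{36495} + \frac{15 + \frac{1}{3} \left(-52\right)}{\left(- \frac{1}{16159}\right) \sqrt{2634}} = \left(-33103\right) \frac{1}{36495} + \left(15 - \frac{52}{3}\right) \left(- \frac{16159 \sqrt{2634}}{2634}\right) = - \frac{33103}{36495} - \frac{7 \left(- \frac{16159 \sqrt{2634}}{2634}\right)}{3} = - \frac{33103}{36495} + \frac{113113 \sqrt{2634}}{7902}$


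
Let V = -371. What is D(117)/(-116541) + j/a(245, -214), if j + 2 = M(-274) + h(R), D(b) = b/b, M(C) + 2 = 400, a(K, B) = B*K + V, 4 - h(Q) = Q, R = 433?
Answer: 3793052/6153481341 ≈ 0.00061641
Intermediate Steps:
h(Q) = 4 - Q
a(K, B) = -371 + B*K (a(K, B) = B*K - 371 = -371 + B*K)
M(C) = 398 (M(C) = -2 + 400 = 398)
D(b) = 1
j = -33 (j = -2 + (398 + (4 - 1*433)) = -2 + (398 + (4 - 433)) = -2 + (398 - 429) = -2 - 31 = -33)
D(117)/(-116541) + j/a(245, -214) = 1/(-116541) - 33/(-371 - 214*245) = 1*(-1/116541) - 33/(-371 - 52430) = -1/116541 - 33/(-52801) = -1/116541 - 33*(-1/52801) = -1/116541 + 33/52801 = 3793052/6153481341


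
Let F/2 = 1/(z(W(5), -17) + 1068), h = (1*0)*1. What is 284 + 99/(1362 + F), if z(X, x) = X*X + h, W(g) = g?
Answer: 422889919/1488668 ≈ 284.07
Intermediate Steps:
h = 0 (h = 0*1 = 0)
z(X, x) = X² (z(X, x) = X*X + 0 = X² + 0 = X²)
F = 2/1093 (F = 2/(5² + 1068) = 2/(25 + 1068) = 2/1093 ≈ 0.0018298)
284 + 99/(1362 + F) = 284 + 99/(1362 + 2/1093) = 284 + 99/(1488668/1093) = 284 + 99*(1093/1488668) = 284 + 108207/1488668 = 422889919/1488668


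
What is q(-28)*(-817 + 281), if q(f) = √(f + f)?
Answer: -1072*I*√14 ≈ -4011.1*I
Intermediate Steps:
q(f) = √2*√f (q(f) = √(2*f) = √2*√f)
q(-28)*(-817 + 281) = (√2*√(-28))*(-817 + 281) = (√2*(2*I*√7))*(-536) = (2*I*√14)*(-536) = -1072*I*√14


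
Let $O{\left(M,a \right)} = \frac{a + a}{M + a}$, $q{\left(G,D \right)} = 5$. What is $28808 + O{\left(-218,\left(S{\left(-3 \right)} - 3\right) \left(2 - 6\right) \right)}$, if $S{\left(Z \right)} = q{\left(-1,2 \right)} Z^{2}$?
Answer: $\frac{5560112}{193} \approx 28809.0$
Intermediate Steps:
$S{\left(Z \right)} = 5 Z^{2}$
$O{\left(M,a \right)} = \frac{2 a}{M + a}$
$28808 + O{\left(-218,\left(S{\left(-3 \right)} - 3\right) \left(2 - 6\right) \right)} = 28808 + \frac{2 \left(5 \left(-3\right)^{2} - 3\right) \left(2 - 6\right)}{-218 + \left(5 \left(-3\right)^{2} - 3\right) \left(2 - 6\right)} = 28808 + \frac{2 \left(5 \cdot 9 - 3\right) \left(2 - 6\right)}{-218 + \left(5 \cdot 9 - 3\right) \left(2 - 6\right)} = 28808 + \frac{2 \left(45 - 3\right) \left(-4\right)}{-218 + \left(45 - 3\right) \left(-4\right)} = 28808 + \frac{2 \cdot 42 \left(-4\right)}{-218 + 42 \left(-4\right)} = 28808 + 2 \left(-168\right) \frac{1}{-218 - 168} = 28808 + 2 \left(-168\right) \frac{1}{-386} = 28808 + 2 \left(-168\right) \left(- \frac{1}{386}\right) = 28808 + \frac{168}{193} = \frac{5560112}{193}$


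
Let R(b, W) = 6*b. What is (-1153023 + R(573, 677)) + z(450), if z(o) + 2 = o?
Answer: -1149137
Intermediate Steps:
z(o) = -2 + o
(-1153023 + R(573, 677)) + z(450) = (-1153023 + 6*573) + (-2 + 450) = (-1153023 + 3438) + 448 = -1149585 + 448 = -1149137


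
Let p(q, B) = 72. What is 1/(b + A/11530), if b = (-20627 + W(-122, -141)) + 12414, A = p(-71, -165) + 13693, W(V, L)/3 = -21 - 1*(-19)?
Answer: -2306/18950261 ≈ -0.00012169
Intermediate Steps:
W(V, L) = -6 (W(V, L) = 3*(-21 - 1*(-19)) = 3*(-21 + 19) = 3*(-2) = -6)
A = 13765 (A = 72 + 13693 = 13765)
b = -8219 (b = (-20627 - 6) + 12414 = -20633 + 12414 = -8219)
1/(b + A/11530) = 1/(-8219 + 13765/11530) = 1/(-8219 + 13765*(1/11530)) = 1/(-8219 + 2753/2306) = 1/(-18950261/2306) = -2306/18950261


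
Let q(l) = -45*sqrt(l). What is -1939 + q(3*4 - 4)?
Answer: -1939 - 90*sqrt(2) ≈ -2066.3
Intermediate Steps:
-1939 + q(3*4 - 4) = -1939 - 45*sqrt(3*4 - 4) = -1939 - 45*sqrt(12 - 4) = -1939 - 90*sqrt(2)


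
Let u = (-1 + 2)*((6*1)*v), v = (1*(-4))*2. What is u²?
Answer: 2304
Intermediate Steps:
v = -8 (v = -4*2 = -8)
u = -48 (u = (-1 + 2)*((6*1)*(-8)) = 1*(6*(-8)) = 1*(-48) = -48)
u² = (-48)² = 2304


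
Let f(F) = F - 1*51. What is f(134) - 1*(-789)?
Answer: 872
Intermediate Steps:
f(F) = -51 + F (f(F) = F - 51 = -51 + F)
f(134) - 1*(-789) = (-51 + 134) - 1*(-789) = 83 + 789 = 872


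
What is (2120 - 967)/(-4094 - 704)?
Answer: -1153/4798 ≈ -0.24031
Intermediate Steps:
(2120 - 967)/(-4094 - 704) = 1153/(-4798) = 1153*(-1/4798) = -1153/4798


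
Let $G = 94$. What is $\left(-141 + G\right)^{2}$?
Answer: $2209$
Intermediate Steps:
$\left(-141 + G\right)^{2} = \left(-141 + 94\right)^{2} = \left(-47\right)^{2} = 2209$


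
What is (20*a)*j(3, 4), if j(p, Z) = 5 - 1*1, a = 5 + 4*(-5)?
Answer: -1200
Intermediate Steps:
a = -15 (a = 5 - 20 = -15)
j(p, Z) = 4 (j(p, Z) = 5 - 1 = 4)
(20*a)*j(3, 4) = (20*(-15))*4 = -300*4 = -1200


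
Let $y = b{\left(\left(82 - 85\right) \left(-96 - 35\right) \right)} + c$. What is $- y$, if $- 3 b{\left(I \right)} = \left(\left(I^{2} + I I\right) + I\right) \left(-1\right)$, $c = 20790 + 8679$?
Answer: $-132566$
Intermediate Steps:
$c = 29469$
$b{\left(I \right)} = \frac{I}{3} + \frac{2 I^{2}}{3}$ ($b{\left(I \right)} = - \frac{\left(\left(I^{2} + I I\right) + I\right) \left(-1\right)}{3} = - \frac{\left(\left(I^{2} + I^{2}\right) + I\right) \left(-1\right)}{3} = - \frac{\left(2 I^{2} + I\right) \left(-1\right)}{3} = - \frac{\left(I + 2 I^{2}\right) \left(-1\right)}{3} = - \frac{- I - 2 I^{2}}{3} = \frac{I}{3} + \frac{2 I^{2}}{3}$)
$y = 132566$ ($y = \frac{\left(82 - 85\right) \left(-96 - 35\right) \left(1 + 2 \left(82 - 85\right) \left(-96 - 35\right)\right)}{3} + 29469 = \frac{\left(-3\right) \left(-131\right) \left(1 + 2 \left(\left(-3\right) \left(-131\right)\right)\right)}{3} + 29469 = \frac{1}{3} \cdot 393 \left(1 + 2 \cdot 393\right) + 29469 = \frac{1}{3} \cdot 393 \left(1 + 786\right) + 29469 = \frac{1}{3} \cdot 393 \cdot 787 + 29469 = 103097 + 29469 = 132566$)
$- y = \left(-1\right) 132566 = -132566$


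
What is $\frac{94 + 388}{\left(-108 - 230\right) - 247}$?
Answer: $- \frac{482}{585} \approx -0.82393$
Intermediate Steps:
$\frac{94 + 388}{\left(-108 - 230\right) - 247} = \frac{482}{-338 - 247} = \frac{482}{-585} = 482 \left(- \frac{1}{585}\right) = - \frac{482}{585}$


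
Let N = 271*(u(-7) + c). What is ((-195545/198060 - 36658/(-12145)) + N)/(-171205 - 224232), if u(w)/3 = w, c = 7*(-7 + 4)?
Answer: 5474763538789/190239892642380 ≈ 0.028778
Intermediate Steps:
c = -21 (c = 7*(-3) = -21)
u(w) = 3*w
N = -11382 (N = 271*(3*(-7) - 21) = 271*(-21 - 21) = 271*(-42) = -11382)
((-195545/198060 - 36658/(-12145)) + N)/(-171205 - 224232) = ((-195545/198060 - 36658/(-12145)) - 11382)/(-171205 - 224232) = ((-195545*1/198060 - 36658*(-1/12145)) - 11382)/(-395437) = ((-39109/39612 + 36658/12145) - 11382)*(-1/395437) = (977117891/481087740 - 11382)*(-1/395437) = -5474763538789/481087740*(-1/395437) = 5474763538789/190239892642380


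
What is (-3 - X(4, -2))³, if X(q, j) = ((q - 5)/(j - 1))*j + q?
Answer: -6859/27 ≈ -254.04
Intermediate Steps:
X(q, j) = q + j*(-5 + q)/(-1 + j) (X(q, j) = ((-5 + q)/(-1 + j))*j + q = j*(-5 + q)/(-1 + j) + q = q + j*(-5 + q)/(-1 + j))
(-3 - X(4, -2))³ = (-3 - (-1*4 - 5*(-2) + 2*(-2)*4)/(-1 - 2))³ = (-3 - (-4 + 10 - 16)/(-3))³ = (-3 - (-1)*(-10)/3)³ = (-3 - 1*10/3)³ = (-3 - 10/3)³ = (-19/3)³ = -6859/27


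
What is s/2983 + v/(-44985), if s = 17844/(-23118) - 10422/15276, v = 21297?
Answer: -207948017227621/438790414567730 ≈ -0.47391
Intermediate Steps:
s = -14264465/9809738 (s = 17844*(-1/23118) - 10422*1/15276 = -2974/3853 - 1737/2546 = -14264465/9809738 ≈ -1.4541)
s/2983 + v/(-44985) = -14264465/9809738/2983 + 21297/(-44985) = -14264465/9809738*1/2983 + 21297*(-1/44985) = -14264465/29262448454 - 7099/14995 = -207948017227621/438790414567730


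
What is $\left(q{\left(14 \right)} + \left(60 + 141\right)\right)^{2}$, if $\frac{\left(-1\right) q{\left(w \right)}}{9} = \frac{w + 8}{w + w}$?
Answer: $\frac{7371225}{196} \approx 37608.0$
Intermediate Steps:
$q{\left(w \right)} = - \frac{9 \left(8 + w\right)}{2 w}$ ($q{\left(w \right)} = - 9 \frac{w + 8}{w + w} = - 9 \frac{8 + w}{2 w} = - \frac{9 \left(8 + w\right)}{2 w}$)
$\left(q{\left(14 \right)} + \left(60 + 141\right)\right)^{2} = \left(\left(- \frac{9}{2} - \frac{36}{14}\right) + \left(60 + 141\right)\right)^{2} = \left(\left(- \frac{9}{2} - \frac{18}{7}\right) + 201\right)^{2} = \left(- \frac{99}{14} + 201\right)^{2} = \left(\frac{2715}{14}\right)^{2} = \frac{7371225}{196}$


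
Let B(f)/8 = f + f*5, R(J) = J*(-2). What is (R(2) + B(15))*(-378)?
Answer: -270648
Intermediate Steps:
R(J) = -2*J
B(f) = 48*f (B(f) = 8*(f + f*5) = 8*(f + 5*f) = 8*(6*f) = 48*f)
(R(2) + B(15))*(-378) = (-2*2 + 48*15)*(-378) = (-4 + 720)*(-378) = 716*(-378) = -270648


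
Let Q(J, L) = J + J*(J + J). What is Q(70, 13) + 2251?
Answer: 12121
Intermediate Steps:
Q(J, L) = J + 2*J² (Q(J, L) = J + J*(2*J) = J + 2*J²)
Q(70, 13) + 2251 = 70*(1 + 2*70) + 2251 = 70*(1 + 140) + 2251 = 70*141 + 2251 = 9870 + 2251 = 12121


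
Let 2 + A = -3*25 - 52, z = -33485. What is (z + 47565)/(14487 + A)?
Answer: 7040/7179 ≈ 0.98064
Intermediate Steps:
A = -129 (A = -2 + (-3*25 - 52) = -2 + (-75 - 52) = -2 - 127 = -129)
(z + 47565)/(14487 + A) = (-33485 + 47565)/(14487 - 129) = 14080/14358 = 14080*(1/14358) = 7040/7179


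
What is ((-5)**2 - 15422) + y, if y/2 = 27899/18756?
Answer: -144365167/9378 ≈ -15394.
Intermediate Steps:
y = 27899/9378 (y = 2*(27899/18756) = 27899/9378 ≈ 2.9749)
((-5)**2 - 15422) + y = ((-5)**2 - 15422) + 27899/9378 = (25 - 15422) + 27899/9378 = -15397 + 27899/9378 = -144365167/9378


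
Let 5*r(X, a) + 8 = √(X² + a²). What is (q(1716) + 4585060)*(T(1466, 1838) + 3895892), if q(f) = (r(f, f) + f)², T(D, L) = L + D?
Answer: 756424512423216/25 + 114710852640384*√2/25 ≈ 3.6746e+13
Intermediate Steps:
r(X, a) = -8/5 + √(X² + a²)/5
T(D, L) = D + L
q(f) = (-8/5 + f + √2*√(f²)/5)² (q(f) = ((-8/5 + √(f² + f²)/5) + f)² = ((-8/5 + √(2*f²)/5) + f)² = ((-8/5 + (√2*√(f²))/5) + f)² = ((-8/5 + √2*√(f²)/5) + f)² = (-8/5 + f + √2*√(f²)/5)²)
(q(1716) + 4585060)*(T(1466, 1838) + 3895892) = ((-8 + 5*1716 + √2*√(1716²))²/25 + 4585060)*((1466 + 1838) + 3895892) = ((-8 + 8580 + √2*√2944656)²/25 + 4585060)*(3304 + 3895892) = ((-8 + 8580 + √2*1716)²/25 + 4585060)*3899196 = ((-8 + 8580 + 1716*√2)²/25 + 4585060)*3899196 = ((8572 + 1716*√2)²/25 + 4585060)*3899196 = (4585060 + (8572 + 1716*√2)²/25)*3899196 = 17878047611760 + 3899196*(8572 + 1716*√2)²/25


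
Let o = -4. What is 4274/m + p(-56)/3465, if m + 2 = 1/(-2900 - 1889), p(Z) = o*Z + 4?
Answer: -7880008942/3687915 ≈ -2136.7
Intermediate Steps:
p(Z) = 4 - 4*Z (p(Z) = -4*Z + 4 = 4 - 4*Z)
m = -9579/4789 (m = -2 + 1/(-2900 - 1889) = -2 + 1/(-4789) = -2 - 1/4789 = -9579/4789 ≈ -2.0002)
4274/m + p(-56)/3465 = 4274/(-9579/4789) + (4 - 4*(-56))/3465 = 4274*(-4789/9579) + (4 + 224)*(1/3465) = -20468186/9579 + 228*(1/3465) = -20468186/9579 + 76/1155 = -7880008942/3687915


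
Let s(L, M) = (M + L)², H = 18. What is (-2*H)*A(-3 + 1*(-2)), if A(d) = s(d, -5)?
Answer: -3600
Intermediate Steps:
s(L, M) = (L + M)²
A(d) = (-5 + d)² (A(d) = (d - 5)² = (-5 + d)²)
(-2*H)*A(-3 + 1*(-2)) = (-2*18)*(-5 + (-3 + 1*(-2)))² = -36*(-5 + (-3 - 2))² = -36*(-5 - 5)² = -36*(-10)² = -36*100 = -3600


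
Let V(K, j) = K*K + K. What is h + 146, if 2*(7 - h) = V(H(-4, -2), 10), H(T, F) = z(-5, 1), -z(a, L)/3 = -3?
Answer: 108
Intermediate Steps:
z(a, L) = 9 (z(a, L) = -3*(-3) = 9)
H(T, F) = 9
V(K, j) = K + K**2 (V(K, j) = K**2 + K = K + K**2)
h = -38 (h = 7 - 9*(1 + 9)/2 = 7 - 9*10/2 = 7 - 1/2*90 = 7 - 45 = -38)
h + 146 = -38 + 146 = 108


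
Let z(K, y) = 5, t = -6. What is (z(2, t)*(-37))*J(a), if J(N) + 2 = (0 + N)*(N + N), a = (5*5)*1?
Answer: -230880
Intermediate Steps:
a = 25 (a = 25*1 = 25)
J(N) = -2 + 2*N² (J(N) = -2 + (0 + N)*(N + N) = -2 + N*(2*N) = -2 + 2*N²)
(z(2, t)*(-37))*J(a) = (5*(-37))*(-2 + 2*25²) = -185*(-2 + 2*625) = -185*(-2 + 1250) = -185*1248 = -230880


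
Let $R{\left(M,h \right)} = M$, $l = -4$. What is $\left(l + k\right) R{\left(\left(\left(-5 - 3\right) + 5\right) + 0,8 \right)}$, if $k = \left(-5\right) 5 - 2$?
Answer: $93$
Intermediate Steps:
$k = -27$ ($k = -25 - 2 = -27$)
$\left(l + k\right) R{\left(\left(\left(-5 - 3\right) + 5\right) + 0,8 \right)} = \left(-4 - 27\right) \left(\left(\left(-5 - 3\right) + 5\right) + 0\right) = - 31 \left(\left(\left(-5 - 3\right) + 5\right) + 0\right) = - 31 \left(\left(-8 + 5\right) + 0\right) = - 31 \left(-3 + 0\right) = \left(-31\right) \left(-3\right) = 93$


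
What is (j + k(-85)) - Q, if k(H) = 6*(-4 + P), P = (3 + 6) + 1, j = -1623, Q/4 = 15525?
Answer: -63687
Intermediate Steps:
Q = 62100 (Q = 4*15525 = 62100)
P = 10 (P = 9 + 1 = 10)
k(H) = 36 (k(H) = 6*(-4 + 10) = 6*6 = 36)
(j + k(-85)) - Q = (-1623 + 36) - 1*62100 = -1587 - 62100 = -63687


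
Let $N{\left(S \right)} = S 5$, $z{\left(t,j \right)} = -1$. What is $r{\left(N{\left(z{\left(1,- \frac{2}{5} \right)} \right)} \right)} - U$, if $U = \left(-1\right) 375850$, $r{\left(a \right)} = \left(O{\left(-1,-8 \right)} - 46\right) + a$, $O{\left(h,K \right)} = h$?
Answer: $375798$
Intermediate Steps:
$N{\left(S \right)} = 5 S$
$r{\left(a \right)} = -47 + a$ ($r{\left(a \right)} = \left(-1 - 46\right) + a = -47 + a$)
$U = -375850$
$r{\left(N{\left(z{\left(1,- \frac{2}{5} \right)} \right)} \right)} - U = \left(-47 + 5 \left(-1\right)\right) - -375850 = \left(-47 - 5\right) + 375850 = -52 + 375850 = 375798$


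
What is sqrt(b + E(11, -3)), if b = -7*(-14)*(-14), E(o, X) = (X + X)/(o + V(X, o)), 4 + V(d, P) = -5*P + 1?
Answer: I*sqrt(3030466)/47 ≈ 37.039*I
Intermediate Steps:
V(d, P) = -3 - 5*P (V(d, P) = -4 + (-5*P + 1) = -4 + (1 - 5*P) = -3 - 5*P)
E(o, X) = 2*X/(-3 - 4*o) (E(o, X) = (X + X)/(o + (-3 - 5*o)) = (2*X)/(-3 - 4*o) = 2*X/(-3 - 4*o))
b = -1372 (b = 98*(-14) = -1372)
sqrt(b + E(11, -3)) = sqrt(-1372 - 2*(-3)/(3 + 4*11)) = sqrt(-1372 - 2*(-3)/(3 + 44)) = sqrt(-1372 - 2*(-3)/47) = sqrt(-1372 - 2*(-3)*1/47) = sqrt(-1372 + 6/47) = sqrt(-64478/47) = I*sqrt(3030466)/47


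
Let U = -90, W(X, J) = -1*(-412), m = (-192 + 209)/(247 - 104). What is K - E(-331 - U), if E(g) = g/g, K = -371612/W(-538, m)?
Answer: -93006/103 ≈ -902.97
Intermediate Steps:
m = 17/143 ≈ 0.11888
W(X, J) = 412
K = -92903/103 (K = -371612/412 = -371612*1/412 = -92903/103 ≈ -901.97)
E(g) = 1
K - E(-331 - U) = -92903/103 - 1*1 = -92903/103 - 1 = -93006/103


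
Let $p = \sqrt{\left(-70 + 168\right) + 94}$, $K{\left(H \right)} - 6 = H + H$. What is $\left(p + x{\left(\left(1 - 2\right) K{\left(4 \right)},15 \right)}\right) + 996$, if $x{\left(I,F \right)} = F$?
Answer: $1011 + 8 \sqrt{3} \approx 1024.9$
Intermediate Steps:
$K{\left(H \right)} = 6 + 2 H$ ($K{\left(H \right)} = 6 + \left(H + H\right) = 6 + 2 H$)
$p = 8 \sqrt{3}$ ($p = \sqrt{98 + 94} = \sqrt{192} = 8 \sqrt{3} \approx 13.856$)
$\left(p + x{\left(\left(1 - 2\right) K{\left(4 \right)},15 \right)}\right) + 996 = \left(8 \sqrt{3} + 15\right) + 996 = \left(15 + 8 \sqrt{3}\right) + 996 = 1011 + 8 \sqrt{3}$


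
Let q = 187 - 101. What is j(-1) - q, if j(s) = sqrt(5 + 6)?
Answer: -86 + sqrt(11) ≈ -82.683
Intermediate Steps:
q = 86
j(s) = sqrt(11)
j(-1) - q = sqrt(11) - 1*86 = sqrt(11) - 86 = -86 + sqrt(11)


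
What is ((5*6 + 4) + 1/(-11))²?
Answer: 139129/121 ≈ 1149.8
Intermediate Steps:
((5*6 + 4) + 1/(-11))² = ((30 + 4) - 1/11)² = (34 - 1/11)² = (373/11)² = 139129/121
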